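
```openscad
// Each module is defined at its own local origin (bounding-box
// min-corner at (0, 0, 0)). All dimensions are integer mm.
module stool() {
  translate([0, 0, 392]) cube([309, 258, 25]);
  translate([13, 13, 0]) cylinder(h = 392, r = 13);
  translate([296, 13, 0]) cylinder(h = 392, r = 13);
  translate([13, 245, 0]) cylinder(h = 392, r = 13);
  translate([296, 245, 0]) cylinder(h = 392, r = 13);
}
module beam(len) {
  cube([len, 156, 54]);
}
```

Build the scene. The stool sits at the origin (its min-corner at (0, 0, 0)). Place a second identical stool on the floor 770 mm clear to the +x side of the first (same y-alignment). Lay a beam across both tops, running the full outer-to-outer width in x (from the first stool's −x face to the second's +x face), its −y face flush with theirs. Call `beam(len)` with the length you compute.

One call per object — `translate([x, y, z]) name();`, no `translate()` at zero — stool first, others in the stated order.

stool();
translate([1079, 0, 0]) stool();
translate([0, 0, 417]) beam(1388);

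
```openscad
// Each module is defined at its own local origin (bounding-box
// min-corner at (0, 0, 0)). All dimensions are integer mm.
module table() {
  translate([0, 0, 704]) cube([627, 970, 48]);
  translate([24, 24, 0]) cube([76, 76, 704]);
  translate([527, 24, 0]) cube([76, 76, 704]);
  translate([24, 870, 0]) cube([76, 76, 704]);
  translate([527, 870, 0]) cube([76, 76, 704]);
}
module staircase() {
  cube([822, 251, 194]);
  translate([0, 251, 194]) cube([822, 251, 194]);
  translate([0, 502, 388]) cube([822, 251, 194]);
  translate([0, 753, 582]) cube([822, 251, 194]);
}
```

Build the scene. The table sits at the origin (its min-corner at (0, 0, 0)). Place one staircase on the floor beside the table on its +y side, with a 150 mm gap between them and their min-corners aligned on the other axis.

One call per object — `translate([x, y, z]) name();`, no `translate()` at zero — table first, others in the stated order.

table();
translate([0, 1120, 0]) staircase();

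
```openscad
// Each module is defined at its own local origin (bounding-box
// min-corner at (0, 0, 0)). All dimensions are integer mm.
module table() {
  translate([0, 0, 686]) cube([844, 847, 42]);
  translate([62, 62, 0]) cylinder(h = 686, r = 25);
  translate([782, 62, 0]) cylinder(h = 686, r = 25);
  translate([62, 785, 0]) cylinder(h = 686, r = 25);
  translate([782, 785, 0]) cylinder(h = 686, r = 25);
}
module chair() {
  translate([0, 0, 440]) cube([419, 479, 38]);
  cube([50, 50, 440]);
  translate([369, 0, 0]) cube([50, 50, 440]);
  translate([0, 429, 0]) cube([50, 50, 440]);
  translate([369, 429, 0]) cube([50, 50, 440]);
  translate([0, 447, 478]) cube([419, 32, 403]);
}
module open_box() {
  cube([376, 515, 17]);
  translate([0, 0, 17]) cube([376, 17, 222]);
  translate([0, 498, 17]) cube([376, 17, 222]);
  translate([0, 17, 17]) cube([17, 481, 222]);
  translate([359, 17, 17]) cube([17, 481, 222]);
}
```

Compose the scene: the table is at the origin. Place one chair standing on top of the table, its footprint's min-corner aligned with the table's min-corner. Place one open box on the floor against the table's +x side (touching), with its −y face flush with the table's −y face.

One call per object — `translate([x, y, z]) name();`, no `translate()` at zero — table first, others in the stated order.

table();
translate([0, 0, 728]) chair();
translate([844, 0, 0]) open_box();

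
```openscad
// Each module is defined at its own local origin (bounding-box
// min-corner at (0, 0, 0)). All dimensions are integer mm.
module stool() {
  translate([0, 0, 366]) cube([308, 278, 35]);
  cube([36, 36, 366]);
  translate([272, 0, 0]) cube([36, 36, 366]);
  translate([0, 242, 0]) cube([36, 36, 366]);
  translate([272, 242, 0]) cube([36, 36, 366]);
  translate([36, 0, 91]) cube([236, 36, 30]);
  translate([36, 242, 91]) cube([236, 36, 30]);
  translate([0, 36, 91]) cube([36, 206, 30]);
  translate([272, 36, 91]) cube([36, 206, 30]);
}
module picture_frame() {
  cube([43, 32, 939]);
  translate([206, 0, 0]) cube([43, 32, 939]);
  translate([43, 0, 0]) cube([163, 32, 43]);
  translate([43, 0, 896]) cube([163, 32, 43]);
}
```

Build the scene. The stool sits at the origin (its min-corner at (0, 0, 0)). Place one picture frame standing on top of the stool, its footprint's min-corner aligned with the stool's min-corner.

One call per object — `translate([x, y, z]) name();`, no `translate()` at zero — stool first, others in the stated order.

stool();
translate([0, 0, 401]) picture_frame();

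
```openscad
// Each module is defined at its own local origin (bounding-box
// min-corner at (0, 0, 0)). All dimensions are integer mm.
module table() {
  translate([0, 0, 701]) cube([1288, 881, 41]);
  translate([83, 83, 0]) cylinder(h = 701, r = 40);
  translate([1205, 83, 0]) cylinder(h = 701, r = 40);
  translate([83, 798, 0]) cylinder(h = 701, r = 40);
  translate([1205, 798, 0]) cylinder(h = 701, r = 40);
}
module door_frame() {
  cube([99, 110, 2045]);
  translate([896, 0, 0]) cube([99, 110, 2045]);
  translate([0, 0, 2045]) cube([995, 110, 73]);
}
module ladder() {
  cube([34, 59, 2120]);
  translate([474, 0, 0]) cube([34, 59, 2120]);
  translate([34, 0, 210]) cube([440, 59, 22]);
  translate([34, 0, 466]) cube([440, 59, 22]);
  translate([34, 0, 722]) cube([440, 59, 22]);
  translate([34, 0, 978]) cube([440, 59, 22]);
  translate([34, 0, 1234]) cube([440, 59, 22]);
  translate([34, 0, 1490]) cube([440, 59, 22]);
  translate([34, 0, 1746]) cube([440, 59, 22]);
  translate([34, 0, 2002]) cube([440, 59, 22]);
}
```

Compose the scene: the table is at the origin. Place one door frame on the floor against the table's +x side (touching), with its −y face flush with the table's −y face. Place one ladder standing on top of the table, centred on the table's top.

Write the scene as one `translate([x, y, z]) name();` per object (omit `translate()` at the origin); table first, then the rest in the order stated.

table();
translate([1288, 0, 0]) door_frame();
translate([390, 411, 742]) ladder();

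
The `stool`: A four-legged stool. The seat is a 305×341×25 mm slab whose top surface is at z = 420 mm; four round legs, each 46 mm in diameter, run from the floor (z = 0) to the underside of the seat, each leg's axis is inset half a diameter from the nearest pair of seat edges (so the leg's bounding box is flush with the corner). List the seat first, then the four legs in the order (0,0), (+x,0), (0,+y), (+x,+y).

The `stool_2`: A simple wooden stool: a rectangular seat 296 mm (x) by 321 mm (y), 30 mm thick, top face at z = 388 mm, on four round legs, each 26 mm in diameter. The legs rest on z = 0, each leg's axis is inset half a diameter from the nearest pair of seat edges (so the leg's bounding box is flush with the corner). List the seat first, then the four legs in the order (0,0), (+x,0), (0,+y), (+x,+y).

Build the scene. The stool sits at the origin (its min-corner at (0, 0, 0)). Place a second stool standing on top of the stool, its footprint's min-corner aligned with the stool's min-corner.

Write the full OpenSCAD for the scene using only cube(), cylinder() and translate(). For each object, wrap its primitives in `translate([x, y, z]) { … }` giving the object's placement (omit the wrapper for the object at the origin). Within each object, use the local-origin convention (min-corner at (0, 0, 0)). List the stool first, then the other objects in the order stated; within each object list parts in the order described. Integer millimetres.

translate([0, 0, 395]) cube([305, 341, 25]);
translate([23, 23, 0]) cylinder(h = 395, r = 23);
translate([282, 23, 0]) cylinder(h = 395, r = 23);
translate([23, 318, 0]) cylinder(h = 395, r = 23);
translate([282, 318, 0]) cylinder(h = 395, r = 23);
translate([0, 0, 420]) {
  translate([0, 0, 358]) cube([296, 321, 30]);
  translate([13, 13, 0]) cylinder(h = 358, r = 13);
  translate([283, 13, 0]) cylinder(h = 358, r = 13);
  translate([13, 308, 0]) cylinder(h = 358, r = 13);
  translate([283, 308, 0]) cylinder(h = 358, r = 13);
}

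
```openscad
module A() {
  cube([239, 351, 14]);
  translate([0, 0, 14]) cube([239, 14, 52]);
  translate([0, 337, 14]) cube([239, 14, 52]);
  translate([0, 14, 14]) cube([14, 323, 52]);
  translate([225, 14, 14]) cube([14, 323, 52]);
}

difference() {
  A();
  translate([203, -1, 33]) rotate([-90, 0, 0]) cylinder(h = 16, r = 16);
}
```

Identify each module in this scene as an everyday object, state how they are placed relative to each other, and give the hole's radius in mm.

A is an open box. The open box has a circular hole through its front wall. The hole's radius is 16 mm.

The subtracted cylinder has r = 16 mm.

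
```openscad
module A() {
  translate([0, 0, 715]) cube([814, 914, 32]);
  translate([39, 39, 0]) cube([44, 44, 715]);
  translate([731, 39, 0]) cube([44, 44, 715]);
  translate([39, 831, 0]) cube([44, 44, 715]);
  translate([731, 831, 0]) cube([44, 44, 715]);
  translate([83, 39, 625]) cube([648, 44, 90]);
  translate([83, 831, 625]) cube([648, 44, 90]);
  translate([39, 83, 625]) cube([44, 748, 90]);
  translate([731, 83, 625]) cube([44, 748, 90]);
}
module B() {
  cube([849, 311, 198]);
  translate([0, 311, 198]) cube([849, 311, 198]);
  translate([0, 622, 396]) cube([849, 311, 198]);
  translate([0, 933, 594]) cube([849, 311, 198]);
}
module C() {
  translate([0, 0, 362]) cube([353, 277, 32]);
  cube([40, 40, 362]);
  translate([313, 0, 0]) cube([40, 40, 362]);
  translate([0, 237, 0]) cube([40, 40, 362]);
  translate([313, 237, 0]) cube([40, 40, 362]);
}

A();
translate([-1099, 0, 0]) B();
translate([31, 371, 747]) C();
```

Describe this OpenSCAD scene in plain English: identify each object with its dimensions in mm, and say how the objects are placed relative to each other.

A is a table: top 814 mm (x) × 914 mm (y), 32 mm thick, upper face at z = 747 mm, on four 44×44 mm square legs, each inset 39 mm from the nearest pair of top edges, running from z = 0 to the bottom of the top. Four apron rails, 44 mm thick and 90 mm tall, run between adjacent legs with their top edges flush with the underside of the top and their outer faces flush with the legs' outer faces.

B is a straight staircase of 4 solid steps. Each step is 849 mm wide (x), 311 mm deep (y, the going) and 198 mm tall (the rise). The first step rests on the floor; each subsequent step sits one going further in +y and one rise higher in +z, directly behind and above the previous step with no overlap.

C is a simple wooden stool: a rectangular seat 353 mm (x) by 277 mm (y), 32 mm thick, top face at z = 394 mm, on four square legs, each 40×40 mm in cross-section. The legs rest on z = 0, each flush with a corner of the seat.

The staircase is on the floor beside the table on its −x side. The stool is on top of the table.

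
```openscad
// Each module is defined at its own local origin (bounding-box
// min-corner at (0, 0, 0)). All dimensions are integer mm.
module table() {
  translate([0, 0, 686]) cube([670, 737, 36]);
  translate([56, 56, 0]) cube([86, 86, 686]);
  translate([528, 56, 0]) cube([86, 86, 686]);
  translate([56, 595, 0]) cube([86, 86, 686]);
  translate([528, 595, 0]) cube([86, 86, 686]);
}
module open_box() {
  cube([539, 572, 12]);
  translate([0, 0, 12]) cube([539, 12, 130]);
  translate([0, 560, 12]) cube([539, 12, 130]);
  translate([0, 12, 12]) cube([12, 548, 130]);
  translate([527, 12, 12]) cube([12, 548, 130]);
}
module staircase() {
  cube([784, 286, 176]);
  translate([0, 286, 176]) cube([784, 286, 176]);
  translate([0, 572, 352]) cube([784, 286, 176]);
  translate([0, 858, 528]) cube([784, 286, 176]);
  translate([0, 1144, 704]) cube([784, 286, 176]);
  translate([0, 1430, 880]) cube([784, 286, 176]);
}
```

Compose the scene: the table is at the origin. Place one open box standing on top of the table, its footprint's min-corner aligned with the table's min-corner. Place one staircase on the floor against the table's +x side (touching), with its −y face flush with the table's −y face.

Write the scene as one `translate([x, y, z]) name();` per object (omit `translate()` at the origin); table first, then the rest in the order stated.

table();
translate([0, 0, 722]) open_box();
translate([670, 0, 0]) staircase();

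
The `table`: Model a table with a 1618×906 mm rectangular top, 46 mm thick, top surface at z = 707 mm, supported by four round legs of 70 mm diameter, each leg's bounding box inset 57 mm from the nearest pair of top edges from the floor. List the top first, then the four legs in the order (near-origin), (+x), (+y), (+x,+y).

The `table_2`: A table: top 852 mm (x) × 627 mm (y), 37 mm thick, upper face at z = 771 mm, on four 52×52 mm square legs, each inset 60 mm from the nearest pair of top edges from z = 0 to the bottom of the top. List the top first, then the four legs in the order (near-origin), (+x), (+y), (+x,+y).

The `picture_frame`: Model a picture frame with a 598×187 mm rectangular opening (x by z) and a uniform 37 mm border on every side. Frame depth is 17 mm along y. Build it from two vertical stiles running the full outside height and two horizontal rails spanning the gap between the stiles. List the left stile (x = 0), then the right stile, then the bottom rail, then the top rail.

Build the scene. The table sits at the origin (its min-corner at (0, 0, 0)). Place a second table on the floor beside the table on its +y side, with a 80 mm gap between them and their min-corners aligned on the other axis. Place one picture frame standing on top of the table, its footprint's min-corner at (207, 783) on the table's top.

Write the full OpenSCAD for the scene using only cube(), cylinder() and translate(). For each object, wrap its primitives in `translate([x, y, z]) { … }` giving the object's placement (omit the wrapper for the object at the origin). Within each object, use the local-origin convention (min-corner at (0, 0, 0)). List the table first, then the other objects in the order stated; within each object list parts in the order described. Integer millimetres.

translate([0, 0, 661]) cube([1618, 906, 46]);
translate([92, 92, 0]) cylinder(h = 661, r = 35);
translate([1526, 92, 0]) cylinder(h = 661, r = 35);
translate([92, 814, 0]) cylinder(h = 661, r = 35);
translate([1526, 814, 0]) cylinder(h = 661, r = 35);
translate([0, 986, 0]) {
  translate([0, 0, 734]) cube([852, 627, 37]);
  translate([60, 60, 0]) cube([52, 52, 734]);
  translate([740, 60, 0]) cube([52, 52, 734]);
  translate([60, 515, 0]) cube([52, 52, 734]);
  translate([740, 515, 0]) cube([52, 52, 734]);
}
translate([207, 783, 707]) {
  cube([37, 17, 261]);
  translate([635, 0, 0]) cube([37, 17, 261]);
  translate([37, 0, 0]) cube([598, 17, 37]);
  translate([37, 0, 224]) cube([598, 17, 37]);
}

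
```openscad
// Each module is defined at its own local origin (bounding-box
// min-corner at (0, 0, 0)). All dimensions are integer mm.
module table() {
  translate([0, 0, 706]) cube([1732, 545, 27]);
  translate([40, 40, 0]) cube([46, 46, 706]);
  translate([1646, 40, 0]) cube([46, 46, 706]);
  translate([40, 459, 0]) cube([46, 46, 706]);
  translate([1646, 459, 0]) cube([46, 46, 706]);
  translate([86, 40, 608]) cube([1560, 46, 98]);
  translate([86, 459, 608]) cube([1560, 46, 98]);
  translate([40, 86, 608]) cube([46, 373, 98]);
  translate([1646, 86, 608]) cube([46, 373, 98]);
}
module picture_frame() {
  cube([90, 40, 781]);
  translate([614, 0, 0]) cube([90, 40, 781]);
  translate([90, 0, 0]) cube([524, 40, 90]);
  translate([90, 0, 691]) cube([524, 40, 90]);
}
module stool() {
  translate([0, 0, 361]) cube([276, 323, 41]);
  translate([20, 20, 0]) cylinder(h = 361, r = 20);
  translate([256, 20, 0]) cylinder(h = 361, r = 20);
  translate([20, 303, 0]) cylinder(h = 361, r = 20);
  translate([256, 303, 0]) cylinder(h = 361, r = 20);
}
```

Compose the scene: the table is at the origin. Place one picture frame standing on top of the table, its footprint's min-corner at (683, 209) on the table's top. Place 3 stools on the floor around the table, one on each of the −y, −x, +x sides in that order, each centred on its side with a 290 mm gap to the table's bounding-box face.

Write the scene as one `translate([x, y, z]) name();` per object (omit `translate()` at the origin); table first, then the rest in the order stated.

table();
translate([683, 209, 733]) picture_frame();
translate([728, -613, 0]) stool();
translate([-566, 111, 0]) stool();
translate([2022, 111, 0]) stool();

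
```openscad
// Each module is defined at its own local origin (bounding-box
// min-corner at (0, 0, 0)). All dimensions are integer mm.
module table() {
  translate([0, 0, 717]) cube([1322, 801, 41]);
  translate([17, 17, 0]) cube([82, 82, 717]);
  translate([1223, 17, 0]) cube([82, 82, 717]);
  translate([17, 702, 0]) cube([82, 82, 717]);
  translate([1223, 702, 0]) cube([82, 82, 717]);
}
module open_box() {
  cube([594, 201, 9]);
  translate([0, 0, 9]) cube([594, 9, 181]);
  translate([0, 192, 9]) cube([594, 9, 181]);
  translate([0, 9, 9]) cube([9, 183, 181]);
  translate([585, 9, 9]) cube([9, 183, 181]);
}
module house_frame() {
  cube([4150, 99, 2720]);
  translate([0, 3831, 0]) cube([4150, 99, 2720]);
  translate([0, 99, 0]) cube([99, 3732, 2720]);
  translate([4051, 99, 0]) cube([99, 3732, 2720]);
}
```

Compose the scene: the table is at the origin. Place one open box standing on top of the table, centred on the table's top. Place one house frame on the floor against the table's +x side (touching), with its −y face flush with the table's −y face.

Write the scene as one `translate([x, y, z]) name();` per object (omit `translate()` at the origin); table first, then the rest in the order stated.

table();
translate([364, 300, 758]) open_box();
translate([1322, 0, 0]) house_frame();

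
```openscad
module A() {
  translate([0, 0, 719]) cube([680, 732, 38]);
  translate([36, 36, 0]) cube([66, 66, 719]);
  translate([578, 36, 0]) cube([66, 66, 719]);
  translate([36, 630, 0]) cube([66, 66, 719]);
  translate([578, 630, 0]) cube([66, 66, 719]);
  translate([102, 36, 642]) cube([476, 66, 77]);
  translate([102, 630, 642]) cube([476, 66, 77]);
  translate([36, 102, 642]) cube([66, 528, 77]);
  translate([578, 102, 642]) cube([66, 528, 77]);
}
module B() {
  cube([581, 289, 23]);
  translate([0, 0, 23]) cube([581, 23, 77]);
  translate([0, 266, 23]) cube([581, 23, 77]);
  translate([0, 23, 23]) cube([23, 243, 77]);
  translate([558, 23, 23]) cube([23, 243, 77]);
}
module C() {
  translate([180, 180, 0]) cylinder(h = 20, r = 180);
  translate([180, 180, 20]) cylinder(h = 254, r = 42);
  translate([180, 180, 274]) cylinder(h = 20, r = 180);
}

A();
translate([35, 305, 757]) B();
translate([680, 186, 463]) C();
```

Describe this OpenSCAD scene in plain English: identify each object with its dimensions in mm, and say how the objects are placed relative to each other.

A is a table: top 680 mm (x) × 732 mm (y), 38 mm thick, upper face at z = 757 mm, on four 66×66 mm square legs, each inset 36 mm from the nearest pair of top edges, running from z = 0 to the bottom of the top. Four apron rails, 66 mm thick and 77 mm tall, run between adjacent legs with their top edges flush with the underside of the top and their outer faces flush with the legs' outer faces.

B is an open storage box with external size 581×289×100 mm and wall thickness 23 mm (the base is also 23 mm thick). The base covers the whole footprint; the four walls stand on the base, with the y-facing walls full-width and the x-facing walls fitting between their inner faces.

C is a spool: two coaxial disc flanges of radius 180 mm and thickness 20 mm, joined by a core cylinder of radius 42 mm and height 254 mm. The lower flange rests on z = 0 and the three cylinders share a vertical axis.

The open box is on top of the table. The spool is beside the table with their tops flush at z = 757.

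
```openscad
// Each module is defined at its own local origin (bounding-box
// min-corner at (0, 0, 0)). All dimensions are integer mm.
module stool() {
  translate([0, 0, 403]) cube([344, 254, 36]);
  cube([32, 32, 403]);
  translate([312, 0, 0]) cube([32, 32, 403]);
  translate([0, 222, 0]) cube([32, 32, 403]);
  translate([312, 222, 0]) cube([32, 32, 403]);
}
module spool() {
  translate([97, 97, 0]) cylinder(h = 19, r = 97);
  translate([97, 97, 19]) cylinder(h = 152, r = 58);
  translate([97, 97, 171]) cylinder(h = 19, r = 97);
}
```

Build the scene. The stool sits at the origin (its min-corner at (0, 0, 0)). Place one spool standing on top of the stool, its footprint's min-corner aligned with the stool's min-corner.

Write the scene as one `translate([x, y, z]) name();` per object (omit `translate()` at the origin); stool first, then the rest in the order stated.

stool();
translate([0, 0, 439]) spool();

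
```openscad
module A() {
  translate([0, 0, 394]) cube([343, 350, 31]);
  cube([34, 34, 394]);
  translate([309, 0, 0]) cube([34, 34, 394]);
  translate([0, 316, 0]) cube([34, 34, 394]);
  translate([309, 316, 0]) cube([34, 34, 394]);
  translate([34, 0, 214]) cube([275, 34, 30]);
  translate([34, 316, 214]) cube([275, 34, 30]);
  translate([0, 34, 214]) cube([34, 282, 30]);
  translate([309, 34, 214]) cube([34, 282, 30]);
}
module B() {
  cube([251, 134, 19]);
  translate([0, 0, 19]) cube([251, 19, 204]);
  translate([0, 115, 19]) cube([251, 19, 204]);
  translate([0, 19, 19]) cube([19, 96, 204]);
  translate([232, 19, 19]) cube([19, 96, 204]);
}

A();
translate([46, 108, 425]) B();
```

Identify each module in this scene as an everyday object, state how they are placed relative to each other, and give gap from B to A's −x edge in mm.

A is a stool. B is an open box. The open box is on top of the stool, centred. The gap from the open box to the stool's −x edge is 46 mm.

The open box's min-x is at 46; the stool's min-x is 0; gap = 46 mm.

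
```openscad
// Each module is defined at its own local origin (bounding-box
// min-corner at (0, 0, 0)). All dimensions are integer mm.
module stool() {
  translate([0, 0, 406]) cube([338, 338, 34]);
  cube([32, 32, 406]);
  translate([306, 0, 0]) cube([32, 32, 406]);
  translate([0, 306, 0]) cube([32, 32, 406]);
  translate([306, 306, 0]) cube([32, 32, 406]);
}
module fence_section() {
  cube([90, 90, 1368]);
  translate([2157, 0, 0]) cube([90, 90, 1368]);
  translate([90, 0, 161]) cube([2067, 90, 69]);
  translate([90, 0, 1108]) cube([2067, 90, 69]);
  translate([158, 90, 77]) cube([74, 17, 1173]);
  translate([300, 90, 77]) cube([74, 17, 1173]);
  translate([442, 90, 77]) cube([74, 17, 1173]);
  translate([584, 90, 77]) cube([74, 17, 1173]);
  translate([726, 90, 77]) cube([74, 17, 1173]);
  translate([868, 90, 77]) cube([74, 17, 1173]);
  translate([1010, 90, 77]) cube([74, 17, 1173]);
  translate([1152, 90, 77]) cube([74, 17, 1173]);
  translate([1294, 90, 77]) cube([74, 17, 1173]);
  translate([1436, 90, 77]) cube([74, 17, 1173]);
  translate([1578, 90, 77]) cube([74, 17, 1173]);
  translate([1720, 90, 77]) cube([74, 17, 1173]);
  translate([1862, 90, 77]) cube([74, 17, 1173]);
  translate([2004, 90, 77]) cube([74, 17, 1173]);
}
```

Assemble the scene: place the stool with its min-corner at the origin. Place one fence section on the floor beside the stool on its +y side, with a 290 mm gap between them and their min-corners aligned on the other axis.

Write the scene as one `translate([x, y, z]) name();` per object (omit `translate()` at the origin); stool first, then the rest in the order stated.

stool();
translate([0, 628, 0]) fence_section();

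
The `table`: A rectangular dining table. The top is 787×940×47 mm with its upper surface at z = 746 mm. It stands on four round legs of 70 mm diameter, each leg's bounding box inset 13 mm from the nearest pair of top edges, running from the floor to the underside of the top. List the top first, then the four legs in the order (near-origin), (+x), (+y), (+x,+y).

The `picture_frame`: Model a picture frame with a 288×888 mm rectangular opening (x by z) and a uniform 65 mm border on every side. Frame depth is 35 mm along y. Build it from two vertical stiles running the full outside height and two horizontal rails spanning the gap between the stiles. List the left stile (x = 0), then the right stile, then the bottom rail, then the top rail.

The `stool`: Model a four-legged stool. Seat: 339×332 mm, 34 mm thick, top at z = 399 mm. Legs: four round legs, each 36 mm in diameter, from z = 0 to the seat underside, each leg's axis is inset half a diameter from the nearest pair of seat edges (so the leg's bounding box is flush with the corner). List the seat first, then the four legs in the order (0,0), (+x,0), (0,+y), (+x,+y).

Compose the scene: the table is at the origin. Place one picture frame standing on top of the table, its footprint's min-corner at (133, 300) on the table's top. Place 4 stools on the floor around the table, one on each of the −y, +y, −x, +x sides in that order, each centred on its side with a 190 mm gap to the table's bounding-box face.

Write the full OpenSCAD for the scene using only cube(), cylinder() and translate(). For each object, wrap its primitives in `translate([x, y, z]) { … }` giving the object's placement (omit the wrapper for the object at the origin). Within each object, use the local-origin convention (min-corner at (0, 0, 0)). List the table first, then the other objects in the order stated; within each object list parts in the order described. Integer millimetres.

translate([0, 0, 699]) cube([787, 940, 47]);
translate([48, 48, 0]) cylinder(h = 699, r = 35);
translate([739, 48, 0]) cylinder(h = 699, r = 35);
translate([48, 892, 0]) cylinder(h = 699, r = 35);
translate([739, 892, 0]) cylinder(h = 699, r = 35);
translate([133, 300, 746]) {
  cube([65, 35, 1018]);
  translate([353, 0, 0]) cube([65, 35, 1018]);
  translate([65, 0, 0]) cube([288, 35, 65]);
  translate([65, 0, 953]) cube([288, 35, 65]);
}
translate([224, -522, 0]) {
  translate([0, 0, 365]) cube([339, 332, 34]);
  translate([18, 18, 0]) cylinder(h = 365, r = 18);
  translate([321, 18, 0]) cylinder(h = 365, r = 18);
  translate([18, 314, 0]) cylinder(h = 365, r = 18);
  translate([321, 314, 0]) cylinder(h = 365, r = 18);
}
translate([224, 1130, 0]) {
  translate([0, 0, 365]) cube([339, 332, 34]);
  translate([18, 18, 0]) cylinder(h = 365, r = 18);
  translate([321, 18, 0]) cylinder(h = 365, r = 18);
  translate([18, 314, 0]) cylinder(h = 365, r = 18);
  translate([321, 314, 0]) cylinder(h = 365, r = 18);
}
translate([-529, 304, 0]) {
  translate([0, 0, 365]) cube([339, 332, 34]);
  translate([18, 18, 0]) cylinder(h = 365, r = 18);
  translate([321, 18, 0]) cylinder(h = 365, r = 18);
  translate([18, 314, 0]) cylinder(h = 365, r = 18);
  translate([321, 314, 0]) cylinder(h = 365, r = 18);
}
translate([977, 304, 0]) {
  translate([0, 0, 365]) cube([339, 332, 34]);
  translate([18, 18, 0]) cylinder(h = 365, r = 18);
  translate([321, 18, 0]) cylinder(h = 365, r = 18);
  translate([18, 314, 0]) cylinder(h = 365, r = 18);
  translate([321, 314, 0]) cylinder(h = 365, r = 18);
}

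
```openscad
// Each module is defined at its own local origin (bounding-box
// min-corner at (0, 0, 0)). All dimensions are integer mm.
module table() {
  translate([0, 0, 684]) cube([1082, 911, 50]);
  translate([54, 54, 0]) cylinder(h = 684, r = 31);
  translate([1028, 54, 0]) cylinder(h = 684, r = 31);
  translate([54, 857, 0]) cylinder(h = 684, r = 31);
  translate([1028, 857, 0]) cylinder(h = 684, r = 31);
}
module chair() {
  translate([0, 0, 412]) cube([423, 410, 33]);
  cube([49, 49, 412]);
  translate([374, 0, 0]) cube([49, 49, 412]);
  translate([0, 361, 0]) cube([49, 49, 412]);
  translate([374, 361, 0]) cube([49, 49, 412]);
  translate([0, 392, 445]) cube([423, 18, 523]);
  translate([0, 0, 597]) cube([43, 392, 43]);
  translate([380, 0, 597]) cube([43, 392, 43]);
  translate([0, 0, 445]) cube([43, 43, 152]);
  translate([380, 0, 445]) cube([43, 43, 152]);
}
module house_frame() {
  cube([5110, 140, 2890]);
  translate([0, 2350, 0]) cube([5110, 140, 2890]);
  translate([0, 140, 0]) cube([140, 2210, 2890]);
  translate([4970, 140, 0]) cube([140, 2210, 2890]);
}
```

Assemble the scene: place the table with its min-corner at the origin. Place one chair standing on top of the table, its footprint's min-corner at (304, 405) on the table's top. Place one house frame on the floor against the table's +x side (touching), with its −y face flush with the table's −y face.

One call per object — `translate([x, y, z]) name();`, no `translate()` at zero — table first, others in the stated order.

table();
translate([304, 405, 734]) chair();
translate([1082, 0, 0]) house_frame();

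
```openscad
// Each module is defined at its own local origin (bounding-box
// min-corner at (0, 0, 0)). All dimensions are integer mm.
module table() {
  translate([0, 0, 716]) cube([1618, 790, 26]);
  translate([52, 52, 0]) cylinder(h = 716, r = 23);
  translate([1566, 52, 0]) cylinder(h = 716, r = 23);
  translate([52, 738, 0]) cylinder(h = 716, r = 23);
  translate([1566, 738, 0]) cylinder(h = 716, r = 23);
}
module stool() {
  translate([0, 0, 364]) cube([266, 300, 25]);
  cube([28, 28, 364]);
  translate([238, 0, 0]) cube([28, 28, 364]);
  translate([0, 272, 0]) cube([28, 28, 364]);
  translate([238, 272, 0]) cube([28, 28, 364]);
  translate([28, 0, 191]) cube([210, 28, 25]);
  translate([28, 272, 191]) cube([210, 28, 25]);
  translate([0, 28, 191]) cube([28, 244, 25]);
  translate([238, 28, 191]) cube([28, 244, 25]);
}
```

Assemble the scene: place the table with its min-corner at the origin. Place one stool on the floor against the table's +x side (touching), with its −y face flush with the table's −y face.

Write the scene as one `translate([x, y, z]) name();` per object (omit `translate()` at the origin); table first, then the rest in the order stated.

table();
translate([1618, 0, 0]) stool();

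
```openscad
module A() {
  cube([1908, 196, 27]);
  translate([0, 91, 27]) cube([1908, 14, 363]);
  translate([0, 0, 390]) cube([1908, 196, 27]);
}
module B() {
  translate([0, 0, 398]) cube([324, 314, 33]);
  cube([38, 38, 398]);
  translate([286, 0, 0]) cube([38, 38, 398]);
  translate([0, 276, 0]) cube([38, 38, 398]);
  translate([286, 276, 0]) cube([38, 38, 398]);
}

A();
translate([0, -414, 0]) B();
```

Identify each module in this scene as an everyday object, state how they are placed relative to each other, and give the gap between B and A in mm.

A is an I-beam. B is a stool. The stool is on the floor beside the I-beam on its −y side. The gap between the stool and the I-beam is 100 mm.

The stool's nearest face is 100 mm from the I-beam's −y face.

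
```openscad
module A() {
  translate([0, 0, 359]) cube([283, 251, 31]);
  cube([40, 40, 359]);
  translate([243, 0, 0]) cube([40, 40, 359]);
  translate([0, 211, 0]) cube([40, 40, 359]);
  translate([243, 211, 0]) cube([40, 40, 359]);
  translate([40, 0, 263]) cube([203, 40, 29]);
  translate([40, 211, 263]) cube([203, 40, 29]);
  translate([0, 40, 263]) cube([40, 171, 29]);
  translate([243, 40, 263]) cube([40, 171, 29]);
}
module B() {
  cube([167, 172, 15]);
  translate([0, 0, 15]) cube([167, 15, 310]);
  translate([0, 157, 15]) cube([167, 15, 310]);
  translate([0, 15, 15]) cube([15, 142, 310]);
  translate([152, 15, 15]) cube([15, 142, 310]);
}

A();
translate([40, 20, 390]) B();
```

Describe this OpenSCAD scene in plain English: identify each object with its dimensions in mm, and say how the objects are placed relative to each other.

A is a simple wooden stool: a rectangular seat 283 mm (x) by 251 mm (y), 31 mm thick, top face at z = 390 mm, on four square legs, each 40×40 mm in cross-section. The legs rest on z = 0, each flush with a corner of the seat. Four stretchers, 40 mm wide and 29 mm tall, connect adjacent legs with their undersides at z = 263 mm, each running between the inner faces of the legs it joins and aligned with the legs' outer faces on the other axis.

B is an open storage box with external size 167×172×325 mm and wall thickness 15 mm (the base is also 15 mm thick). The base covers the whole footprint; the four walls stand on the base, with the y-facing walls full-width and the x-facing walls fitting between their inner faces.

The open box is on top of the stool.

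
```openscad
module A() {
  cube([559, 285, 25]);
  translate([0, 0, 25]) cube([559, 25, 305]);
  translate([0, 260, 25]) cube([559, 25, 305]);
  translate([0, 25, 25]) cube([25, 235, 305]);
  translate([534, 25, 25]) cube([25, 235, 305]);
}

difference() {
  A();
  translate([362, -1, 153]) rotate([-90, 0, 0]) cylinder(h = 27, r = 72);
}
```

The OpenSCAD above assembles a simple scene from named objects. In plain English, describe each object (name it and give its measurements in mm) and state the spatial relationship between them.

A is an open storage box with external size 559×285×330 mm and wall thickness 25 mm (the base is also 25 mm thick). The base covers the whole footprint; the four walls stand on the base, with the y-facing walls full-width and the x-facing walls fitting between their inner faces.

The open box has a circular hole of radius 72 mm through its front wall, centred at (x = 362, z = 153).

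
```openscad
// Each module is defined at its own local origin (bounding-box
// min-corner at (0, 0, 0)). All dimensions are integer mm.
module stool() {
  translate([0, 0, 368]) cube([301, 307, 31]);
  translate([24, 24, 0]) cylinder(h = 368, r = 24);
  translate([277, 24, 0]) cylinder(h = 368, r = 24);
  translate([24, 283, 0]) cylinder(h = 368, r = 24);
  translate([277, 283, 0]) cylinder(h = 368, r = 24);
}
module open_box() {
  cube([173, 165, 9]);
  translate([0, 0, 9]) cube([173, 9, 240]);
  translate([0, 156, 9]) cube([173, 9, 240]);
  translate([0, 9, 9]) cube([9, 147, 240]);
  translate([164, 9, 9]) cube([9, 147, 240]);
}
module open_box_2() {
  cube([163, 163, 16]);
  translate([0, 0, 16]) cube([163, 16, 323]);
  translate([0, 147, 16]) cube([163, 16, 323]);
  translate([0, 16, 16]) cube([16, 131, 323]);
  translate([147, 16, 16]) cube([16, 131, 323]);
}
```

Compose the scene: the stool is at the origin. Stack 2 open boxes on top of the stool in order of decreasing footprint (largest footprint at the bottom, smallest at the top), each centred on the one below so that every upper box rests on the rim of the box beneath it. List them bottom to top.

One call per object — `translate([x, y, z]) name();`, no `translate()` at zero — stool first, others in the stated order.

stool();
translate([64, 71, 399]) open_box();
translate([69, 72, 648]) open_box_2();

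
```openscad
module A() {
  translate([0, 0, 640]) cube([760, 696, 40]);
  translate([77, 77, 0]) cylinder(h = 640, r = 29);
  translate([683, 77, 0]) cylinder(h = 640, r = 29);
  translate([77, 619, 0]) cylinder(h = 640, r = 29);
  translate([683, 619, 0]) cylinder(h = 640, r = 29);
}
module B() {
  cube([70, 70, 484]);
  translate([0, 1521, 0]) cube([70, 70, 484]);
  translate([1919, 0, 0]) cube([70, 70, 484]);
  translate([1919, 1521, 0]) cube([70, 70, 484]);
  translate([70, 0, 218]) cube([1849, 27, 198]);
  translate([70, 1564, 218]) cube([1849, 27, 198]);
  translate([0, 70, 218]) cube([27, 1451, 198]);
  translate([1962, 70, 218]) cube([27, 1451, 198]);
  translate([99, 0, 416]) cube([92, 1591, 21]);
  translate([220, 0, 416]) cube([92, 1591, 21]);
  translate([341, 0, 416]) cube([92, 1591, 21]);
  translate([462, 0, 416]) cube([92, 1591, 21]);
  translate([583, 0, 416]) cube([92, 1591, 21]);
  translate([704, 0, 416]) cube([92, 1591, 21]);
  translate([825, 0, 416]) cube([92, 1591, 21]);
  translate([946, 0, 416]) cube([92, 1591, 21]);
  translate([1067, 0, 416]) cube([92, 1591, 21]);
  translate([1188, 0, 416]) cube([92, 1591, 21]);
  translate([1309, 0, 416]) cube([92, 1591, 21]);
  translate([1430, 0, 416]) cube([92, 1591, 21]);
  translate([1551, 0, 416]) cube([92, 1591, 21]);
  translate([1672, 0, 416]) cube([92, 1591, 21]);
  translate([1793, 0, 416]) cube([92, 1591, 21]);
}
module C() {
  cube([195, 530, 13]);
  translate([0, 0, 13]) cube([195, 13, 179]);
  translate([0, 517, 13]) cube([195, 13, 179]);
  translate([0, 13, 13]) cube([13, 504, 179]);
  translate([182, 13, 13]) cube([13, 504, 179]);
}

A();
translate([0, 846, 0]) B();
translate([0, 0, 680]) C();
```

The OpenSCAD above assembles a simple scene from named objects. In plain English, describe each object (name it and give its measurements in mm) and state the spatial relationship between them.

A is a table: top 760 mm (x) × 696 mm (y), 40 mm thick, upper face at z = 680 mm, on four round legs of 58 mm diameter, each leg's bounding box inset 48 mm from the nearest pair of top edges, running from z = 0 to the bottom of the top.

B is a bed frame 1989 mm long (x) by 1591 mm wide (y). Four 70×70 mm corner posts, 484 mm tall, at the corners of the footprint. Four rails of 27 mm thickness and 198 mm height run between adjacent posts with their undersides at z = 218 mm, their outer faces flush with the outside of the frame (the two x-running rails run between the posts' inner faces; the two y-running rails run between the posts' inner faces). 15 slats, each 92 mm wide (x) and 21 mm thick, lie across the top of the two x-running rails, running the full 1591 mm width of the frame in y; the slats are evenly spaced along x between the inner faces of the end posts with equal gaps (rounded down to the nearest mm) at the −x end and between each pair — any rounding remainder accumulates at the +x end.

C is an open-topped rectangular box: outside dimensions 195×530×192 mm, with a uniform wall and base thickness of 13 mm. The base is a full 195×530 slab on the floor; four walls sit on top of the base. The front and back walls (the −y and +y sides) span the full width; the two side walls fit between them.

The bed frame is on the floor beside the table on its +y side. The open box is on top of the table.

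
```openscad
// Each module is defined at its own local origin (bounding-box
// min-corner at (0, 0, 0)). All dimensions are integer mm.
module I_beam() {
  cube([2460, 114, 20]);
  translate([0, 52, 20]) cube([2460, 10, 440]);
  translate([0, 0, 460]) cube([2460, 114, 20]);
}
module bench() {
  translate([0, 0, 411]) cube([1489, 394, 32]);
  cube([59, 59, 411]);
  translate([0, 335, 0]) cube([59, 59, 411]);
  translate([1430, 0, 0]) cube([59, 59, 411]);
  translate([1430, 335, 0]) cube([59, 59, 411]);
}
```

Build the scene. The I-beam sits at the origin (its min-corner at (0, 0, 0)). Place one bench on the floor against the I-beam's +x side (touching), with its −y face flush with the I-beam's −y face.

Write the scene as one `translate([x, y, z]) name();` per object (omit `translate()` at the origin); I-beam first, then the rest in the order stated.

I_beam();
translate([2460, 0, 0]) bench();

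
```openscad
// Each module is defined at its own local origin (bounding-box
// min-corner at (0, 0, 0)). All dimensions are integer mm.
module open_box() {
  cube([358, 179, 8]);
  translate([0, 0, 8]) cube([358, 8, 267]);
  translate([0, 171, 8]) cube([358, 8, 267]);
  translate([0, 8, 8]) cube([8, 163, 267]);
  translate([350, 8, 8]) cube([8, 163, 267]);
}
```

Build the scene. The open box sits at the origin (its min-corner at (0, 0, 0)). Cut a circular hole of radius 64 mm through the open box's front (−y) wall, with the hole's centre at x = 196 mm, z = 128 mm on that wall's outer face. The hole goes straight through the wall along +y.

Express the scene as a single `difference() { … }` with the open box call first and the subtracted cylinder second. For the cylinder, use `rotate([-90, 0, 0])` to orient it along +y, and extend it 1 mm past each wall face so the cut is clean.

difference() {
  open_box();
  translate([196, -1, 128]) rotate([-90, 0, 0]) cylinder(h = 10, r = 64);
}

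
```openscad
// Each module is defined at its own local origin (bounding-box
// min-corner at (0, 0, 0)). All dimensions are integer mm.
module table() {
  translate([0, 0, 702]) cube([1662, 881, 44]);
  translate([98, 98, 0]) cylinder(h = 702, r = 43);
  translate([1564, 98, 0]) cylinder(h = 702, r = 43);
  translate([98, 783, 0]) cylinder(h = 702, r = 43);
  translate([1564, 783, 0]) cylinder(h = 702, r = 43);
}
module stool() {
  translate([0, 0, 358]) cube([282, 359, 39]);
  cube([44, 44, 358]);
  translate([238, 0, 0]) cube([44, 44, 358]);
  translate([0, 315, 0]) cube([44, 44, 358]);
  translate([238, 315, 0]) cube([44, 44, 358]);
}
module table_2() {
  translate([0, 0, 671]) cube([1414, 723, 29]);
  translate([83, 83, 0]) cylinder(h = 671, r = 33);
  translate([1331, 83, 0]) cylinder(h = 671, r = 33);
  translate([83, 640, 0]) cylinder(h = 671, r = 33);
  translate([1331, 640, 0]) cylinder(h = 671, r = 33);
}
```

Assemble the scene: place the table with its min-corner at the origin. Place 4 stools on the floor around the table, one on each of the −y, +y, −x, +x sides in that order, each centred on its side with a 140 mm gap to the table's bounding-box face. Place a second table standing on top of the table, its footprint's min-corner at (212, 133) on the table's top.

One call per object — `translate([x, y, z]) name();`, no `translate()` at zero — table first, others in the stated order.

table();
translate([690, -499, 0]) stool();
translate([690, 1021, 0]) stool();
translate([-422, 261, 0]) stool();
translate([1802, 261, 0]) stool();
translate([212, 133, 746]) table_2();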